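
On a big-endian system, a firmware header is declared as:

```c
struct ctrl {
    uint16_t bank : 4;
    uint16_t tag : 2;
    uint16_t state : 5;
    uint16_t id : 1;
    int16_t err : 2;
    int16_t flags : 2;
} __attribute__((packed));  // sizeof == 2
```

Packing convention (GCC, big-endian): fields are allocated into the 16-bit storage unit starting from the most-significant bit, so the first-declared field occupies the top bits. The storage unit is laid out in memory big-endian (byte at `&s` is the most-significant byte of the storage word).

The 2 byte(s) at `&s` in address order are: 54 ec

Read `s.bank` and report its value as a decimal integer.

5

[0]=0x54 [1]=0xec (big-endian) → word 0x54ec
bank:4 @ bit 12 → (0x54ec>>12)&0xf = 0x5  ←
tag:2 @ bit 10 → (0x54ec>>10)&0x3 = 0x1
state:5 @ bit 5 → (0x54ec>>5)&0x1f = 0x7
id:1 @ bit 4 → (0x54ec>>4)&0x1 = 0x0
err:2 @ bit 2 → (0x54ec>>2)&0x3 = 0x3
flags:2 @ bit 0 → (0x54ec>>0)&0x3 = 0x0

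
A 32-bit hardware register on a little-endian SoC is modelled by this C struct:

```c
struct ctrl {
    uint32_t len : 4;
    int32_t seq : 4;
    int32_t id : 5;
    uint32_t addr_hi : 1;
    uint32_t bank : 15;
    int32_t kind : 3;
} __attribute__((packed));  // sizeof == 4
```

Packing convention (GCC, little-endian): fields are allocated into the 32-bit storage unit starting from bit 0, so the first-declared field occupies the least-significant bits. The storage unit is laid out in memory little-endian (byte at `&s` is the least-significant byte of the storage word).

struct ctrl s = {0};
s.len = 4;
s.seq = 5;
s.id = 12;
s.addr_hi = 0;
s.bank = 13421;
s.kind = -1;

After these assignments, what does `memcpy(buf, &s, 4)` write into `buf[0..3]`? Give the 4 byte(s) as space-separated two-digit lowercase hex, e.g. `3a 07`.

54 4c 1b ed

len:4 = 4 → 0x4 << 0 → word 0x00000004
seq:4 = 5 → 0x5 << 4 → word 0x00000054
id:5 = 12 → 0xc << 8 → word 0x00000c54
addr_hi:1 = 0 → 0x0 << 13 → word 0x00000c54
bank:15 = 13421 → 0x346d << 14 → word 0x0d1b4c54
kind:3 = -1 → 0x7 << 29 → word 0xed1b4c54
word = 0xed1b4c54 → little-endian bytes:
  [0]=0x54  [1]=0x4c  [2]=0x1b  [3]=0xed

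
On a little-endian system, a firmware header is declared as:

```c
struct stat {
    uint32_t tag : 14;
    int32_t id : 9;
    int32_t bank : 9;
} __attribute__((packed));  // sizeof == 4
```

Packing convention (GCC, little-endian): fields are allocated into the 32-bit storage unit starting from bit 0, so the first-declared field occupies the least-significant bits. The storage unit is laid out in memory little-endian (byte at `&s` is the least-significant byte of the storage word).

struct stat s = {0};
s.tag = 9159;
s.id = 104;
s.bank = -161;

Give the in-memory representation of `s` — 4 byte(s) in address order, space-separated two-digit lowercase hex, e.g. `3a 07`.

c7 23 9a af

[0+:14] tag=9159 & 0x3fff = 0x23c7; word=0x000023c7
[14+:9] id=104 & 0x1ff = 0x68; word=0x001a23c7
[23+:9] bank=-161 & 0x1ff = 0x15f; word=0xaf9a23c7
word = 0xaf9a23c7 → little-endian bytes:
  [0]=0xc7  [1]=0x23  [2]=0x9a  [3]=0xaf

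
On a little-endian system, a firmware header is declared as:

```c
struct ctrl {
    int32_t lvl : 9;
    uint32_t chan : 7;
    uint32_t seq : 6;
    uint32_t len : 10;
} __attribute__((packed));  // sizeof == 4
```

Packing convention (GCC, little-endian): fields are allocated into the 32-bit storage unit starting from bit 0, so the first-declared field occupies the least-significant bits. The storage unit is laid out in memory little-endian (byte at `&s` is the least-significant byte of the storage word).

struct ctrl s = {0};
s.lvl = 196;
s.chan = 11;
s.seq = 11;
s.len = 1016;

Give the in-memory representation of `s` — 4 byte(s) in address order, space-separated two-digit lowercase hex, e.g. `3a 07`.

c4 16 0b fe

[0+:9] lvl=196 & 0x1ff = 0xc4; word=0x000000c4
[9+:7] chan=11 & 0x7f = 0xb; word=0x000016c4
[16+:6] seq=11 & 0x3f = 0xb; word=0x000b16c4
[22+:10] len=1016 & 0x3ff = 0x3f8; word=0xfe0b16c4
word = 0xfe0b16c4 → little-endian bytes:
  [0]=0xc4  [1]=0x16  [2]=0x0b  [3]=0xfe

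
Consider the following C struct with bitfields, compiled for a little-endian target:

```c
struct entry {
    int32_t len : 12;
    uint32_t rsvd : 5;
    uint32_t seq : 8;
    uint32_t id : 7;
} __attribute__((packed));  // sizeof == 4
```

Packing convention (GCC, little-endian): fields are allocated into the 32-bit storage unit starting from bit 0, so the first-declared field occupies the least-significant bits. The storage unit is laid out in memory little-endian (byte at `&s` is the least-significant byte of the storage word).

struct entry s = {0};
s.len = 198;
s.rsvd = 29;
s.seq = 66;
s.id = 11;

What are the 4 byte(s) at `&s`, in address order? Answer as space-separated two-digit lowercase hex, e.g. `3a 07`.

len (12b) val=198 bits=0xc6 at bit 0: 0x000000c6
rsvd (5b) val=29 bits=0x1d at bit 12: 0x0001d0c6
seq (8b) val=66 bits=0x42 at bit 17: 0x0085d0c6
id (7b) val=11 bits=0xb at bit 25: 0x1685d0c6
word = 0x1685d0c6 → little-endian bytes:
  [0]=0xc6  [1]=0xd0  [2]=0x85  [3]=0x16

c6 d0 85 16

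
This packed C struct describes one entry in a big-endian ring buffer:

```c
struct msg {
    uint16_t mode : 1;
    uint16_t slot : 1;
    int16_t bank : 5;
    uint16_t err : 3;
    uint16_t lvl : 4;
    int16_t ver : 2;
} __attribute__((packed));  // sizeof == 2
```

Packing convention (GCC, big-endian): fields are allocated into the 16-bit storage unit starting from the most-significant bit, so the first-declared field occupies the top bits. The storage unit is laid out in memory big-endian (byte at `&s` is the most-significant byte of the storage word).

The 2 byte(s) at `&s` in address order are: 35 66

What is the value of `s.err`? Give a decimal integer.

[0]=0x35 [1]=0x66 (big-endian) → word 0x3566
mode [15+:1] = (word>>15) & 0x1 = 0
slot [14+:1] = (word>>14) & 0x1 = 0
bank [9+:5] = (word>>9) & 0x1f = 26
err [6+:3] = (word>>6) & 0x7 = 5  ←
lvl [2+:4] = (word>>2) & 0xf = 9
ver [0+:2] = (word>>0) & 0x3 = 2

5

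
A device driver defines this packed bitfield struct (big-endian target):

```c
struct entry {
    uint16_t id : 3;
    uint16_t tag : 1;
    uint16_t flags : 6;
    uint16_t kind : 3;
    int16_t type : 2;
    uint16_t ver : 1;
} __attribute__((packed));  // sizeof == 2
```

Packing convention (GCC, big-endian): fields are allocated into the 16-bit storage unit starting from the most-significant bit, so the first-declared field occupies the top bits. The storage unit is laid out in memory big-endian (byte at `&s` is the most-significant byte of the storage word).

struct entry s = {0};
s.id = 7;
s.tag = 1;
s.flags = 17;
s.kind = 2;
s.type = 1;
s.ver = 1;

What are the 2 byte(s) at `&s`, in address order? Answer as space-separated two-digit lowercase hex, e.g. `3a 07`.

id:3 = 7 → 0x7 << 13 → word 0xe000
tag:1 = 1 → 0x1 << 12 → word 0xf000
flags:6 = 17 → 0x11 << 6 → word 0xf440
kind:3 = 2 → 0x2 << 3 → word 0xf450
type:2 = 1 → 0x1 << 1 → word 0xf452
ver:1 = 1 → 0x1 << 0 → word 0xf453
word = 0xf453 → big-endian bytes:
  [0]=0xf4  [1]=0x53

f4 53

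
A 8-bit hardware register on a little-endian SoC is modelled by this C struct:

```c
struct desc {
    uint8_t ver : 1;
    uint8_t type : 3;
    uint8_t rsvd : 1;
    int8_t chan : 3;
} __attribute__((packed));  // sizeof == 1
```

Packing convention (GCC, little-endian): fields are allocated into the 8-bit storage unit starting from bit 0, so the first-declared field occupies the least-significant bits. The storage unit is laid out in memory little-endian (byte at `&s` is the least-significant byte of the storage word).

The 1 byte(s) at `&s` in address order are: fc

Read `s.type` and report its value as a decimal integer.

6

[0]=0xfc (little-endian) → word 0xfc
ver [0+:1] = (word>>0) & 0x1 = 0
type [1+:3] = (word>>1) & 0x7 = 6  ←
rsvd [4+:1] = (word>>4) & 0x1 = 1
chan [5+:3] = (word>>5) & 0x7 = 7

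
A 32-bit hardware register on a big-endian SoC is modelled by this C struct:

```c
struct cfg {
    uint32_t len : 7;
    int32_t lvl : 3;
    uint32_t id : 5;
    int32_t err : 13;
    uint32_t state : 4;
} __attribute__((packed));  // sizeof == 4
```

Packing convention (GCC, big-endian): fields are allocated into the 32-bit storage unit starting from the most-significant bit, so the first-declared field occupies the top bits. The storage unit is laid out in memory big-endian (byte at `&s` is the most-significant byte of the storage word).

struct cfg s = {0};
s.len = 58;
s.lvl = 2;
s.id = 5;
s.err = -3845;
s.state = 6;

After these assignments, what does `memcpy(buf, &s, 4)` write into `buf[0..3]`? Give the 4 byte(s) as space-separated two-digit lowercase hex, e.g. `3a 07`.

len:7 = 58 → 0x3a << 25 → word 0x74000000
lvl:3 = 2 → 0x2 << 22 → word 0x74800000
id:5 = 5 → 0x5 << 17 → word 0x748a0000
err:13 = -3845 → 0x10fb << 4 → word 0x748b0fb0
state:4 = 6 → 0x6 << 0 → word 0x748b0fb6
word = 0x748b0fb6 → big-endian bytes:
  [0]=0x74  [1]=0x8b  [2]=0x0f  [3]=0xb6

74 8b 0f b6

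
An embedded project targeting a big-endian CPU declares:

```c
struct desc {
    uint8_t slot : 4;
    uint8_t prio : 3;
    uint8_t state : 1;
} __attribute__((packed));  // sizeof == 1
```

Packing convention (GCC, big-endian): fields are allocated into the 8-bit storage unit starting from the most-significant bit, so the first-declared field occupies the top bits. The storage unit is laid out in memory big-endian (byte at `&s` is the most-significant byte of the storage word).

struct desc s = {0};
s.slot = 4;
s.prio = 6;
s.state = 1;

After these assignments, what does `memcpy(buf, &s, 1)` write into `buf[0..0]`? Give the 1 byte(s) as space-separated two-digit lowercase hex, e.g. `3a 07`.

slot:4 = 4 → 0x4 << 4 → word 0x40
prio:3 = 6 → 0x6 << 1 → word 0x4c
state:1 = 1 → 0x1 << 0 → word 0x4d
word = 0x4d → big-endian bytes:
  [0]=0x4d

4d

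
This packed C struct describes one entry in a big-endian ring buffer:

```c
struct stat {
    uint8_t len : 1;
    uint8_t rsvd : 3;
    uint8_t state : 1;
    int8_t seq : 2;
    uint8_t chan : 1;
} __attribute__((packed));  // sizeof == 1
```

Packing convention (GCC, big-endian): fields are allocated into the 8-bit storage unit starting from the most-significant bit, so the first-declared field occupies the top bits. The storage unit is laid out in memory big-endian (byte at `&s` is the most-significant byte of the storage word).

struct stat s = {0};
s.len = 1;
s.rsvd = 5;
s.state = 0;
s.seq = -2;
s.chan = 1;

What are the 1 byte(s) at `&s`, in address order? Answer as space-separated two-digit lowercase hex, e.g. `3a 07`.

d5

len (1b) val=1 bits=0x1 at bit 7: 0x80
rsvd (3b) val=5 bits=0x5 at bit 4: 0xd0
state (1b) val=0 bits=0x0 at bit 3: 0xd0
seq (2b) val=-2 bits=0x2 at bit 1: 0xd4
chan (1b) val=1 bits=0x1 at bit 0: 0xd5
word = 0xd5 → big-endian bytes:
  [0]=0xd5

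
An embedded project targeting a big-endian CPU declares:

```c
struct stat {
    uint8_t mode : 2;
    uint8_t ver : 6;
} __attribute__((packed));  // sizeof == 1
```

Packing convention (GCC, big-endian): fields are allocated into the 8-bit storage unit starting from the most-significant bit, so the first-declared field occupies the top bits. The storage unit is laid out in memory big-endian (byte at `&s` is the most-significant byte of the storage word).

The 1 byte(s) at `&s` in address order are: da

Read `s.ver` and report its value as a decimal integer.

[0]=0xda (big-endian) → word 0xda
mode:2 @ bit 6 → (0xda>>6)&0x3 = 0x3
ver:6 @ bit 0 → (0xda>>0)&0x3f = 0x1a  ←

26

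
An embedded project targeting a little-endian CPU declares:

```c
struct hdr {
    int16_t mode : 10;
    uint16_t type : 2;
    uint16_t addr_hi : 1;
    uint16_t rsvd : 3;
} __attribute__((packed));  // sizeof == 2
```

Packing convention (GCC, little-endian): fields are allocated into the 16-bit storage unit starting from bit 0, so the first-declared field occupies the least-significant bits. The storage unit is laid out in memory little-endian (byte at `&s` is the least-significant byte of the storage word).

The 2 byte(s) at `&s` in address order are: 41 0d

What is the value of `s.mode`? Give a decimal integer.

[0]=0x41 [1]=0x0d (little-endian) → word 0x0d41
mode:10 @ bit 0 → (0x0d41>>0)&0x3ff = 0x141  ←
type:2 @ bit 10 → (0x0d41>>10)&0x3 = 0x3
addr_hi:1 @ bit 12 → (0x0d41>>12)&0x1 = 0x0
rsvd:3 @ bit 13 → (0x0d41>>13)&0x7 = 0x0
mode signed 10b, MSB=0: value = 321

321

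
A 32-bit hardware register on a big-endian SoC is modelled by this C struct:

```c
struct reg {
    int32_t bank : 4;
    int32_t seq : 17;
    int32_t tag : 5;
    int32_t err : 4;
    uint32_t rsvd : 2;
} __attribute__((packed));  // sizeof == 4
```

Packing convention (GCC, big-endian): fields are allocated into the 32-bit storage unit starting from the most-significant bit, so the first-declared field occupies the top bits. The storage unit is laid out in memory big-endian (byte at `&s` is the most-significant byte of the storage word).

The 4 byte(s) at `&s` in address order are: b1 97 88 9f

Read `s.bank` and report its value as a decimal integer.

-5

[0]=0xb1 [1]=0x97 [2]=0x88 [3]=0x9f (big-endian) → word 0xb197889f
bank [28+:4] = (word>>28) & 0xf = 11  ←
seq [11+:17] = (word>>11) & 0x1ffff = 13041
tag [6+:5] = (word>>6) & 0x1f = 2
err [2+:4] = (word>>2) & 0xf = 7
rsvd [0+:2] = (word>>0) & 0x3 = 3
bank signed 4b, MSB=1: 11 - 16 = -5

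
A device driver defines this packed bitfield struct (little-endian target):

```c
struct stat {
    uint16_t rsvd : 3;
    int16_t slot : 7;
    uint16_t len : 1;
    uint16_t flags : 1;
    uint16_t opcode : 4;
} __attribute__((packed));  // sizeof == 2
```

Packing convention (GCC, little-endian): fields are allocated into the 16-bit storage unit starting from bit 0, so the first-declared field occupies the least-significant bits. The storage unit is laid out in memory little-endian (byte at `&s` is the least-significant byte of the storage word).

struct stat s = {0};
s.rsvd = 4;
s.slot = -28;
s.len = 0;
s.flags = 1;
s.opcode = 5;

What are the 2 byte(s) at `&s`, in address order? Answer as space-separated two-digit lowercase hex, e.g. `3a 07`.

24 5b

rsvd (3b) val=4 bits=0x4 at bit 0: 0x0004
slot (7b) val=-28 bits=0x64 at bit 3: 0x0324
len (1b) val=0 bits=0x0 at bit 10: 0x0324
flags (1b) val=1 bits=0x1 at bit 11: 0x0b24
opcode (4b) val=5 bits=0x5 at bit 12: 0x5b24
word = 0x5b24 → little-endian bytes:
  [0]=0x24  [1]=0x5b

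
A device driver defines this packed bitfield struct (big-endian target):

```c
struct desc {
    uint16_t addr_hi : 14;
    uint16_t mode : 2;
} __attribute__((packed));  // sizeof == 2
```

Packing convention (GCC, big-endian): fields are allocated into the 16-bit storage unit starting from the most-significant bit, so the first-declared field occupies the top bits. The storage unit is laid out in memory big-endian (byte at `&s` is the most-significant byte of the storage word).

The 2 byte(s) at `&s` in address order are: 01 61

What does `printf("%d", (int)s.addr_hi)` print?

[0]=0x01 [1]=0x61 (big-endian) → word 0x0161
addr_hi:14 @ bit 2 → (0x0161>>2)&0x3fff = 0x58  ←
mode:2 @ bit 0 → (0x0161>>0)&0x3 = 0x1

88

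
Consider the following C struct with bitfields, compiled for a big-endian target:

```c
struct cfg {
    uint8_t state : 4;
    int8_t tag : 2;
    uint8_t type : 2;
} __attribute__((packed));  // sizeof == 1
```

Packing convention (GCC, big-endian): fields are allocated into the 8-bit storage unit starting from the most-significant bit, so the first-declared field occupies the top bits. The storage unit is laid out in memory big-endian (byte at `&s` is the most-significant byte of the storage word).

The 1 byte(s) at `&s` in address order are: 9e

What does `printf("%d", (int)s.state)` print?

[0]=0x9e (big-endian) → word 0x9e
state [4+:4] = (word>>4) & 0xf = 9  ←
tag [2+:2] = (word>>2) & 0x3 = 3
type [0+:2] = (word>>0) & 0x3 = 2

9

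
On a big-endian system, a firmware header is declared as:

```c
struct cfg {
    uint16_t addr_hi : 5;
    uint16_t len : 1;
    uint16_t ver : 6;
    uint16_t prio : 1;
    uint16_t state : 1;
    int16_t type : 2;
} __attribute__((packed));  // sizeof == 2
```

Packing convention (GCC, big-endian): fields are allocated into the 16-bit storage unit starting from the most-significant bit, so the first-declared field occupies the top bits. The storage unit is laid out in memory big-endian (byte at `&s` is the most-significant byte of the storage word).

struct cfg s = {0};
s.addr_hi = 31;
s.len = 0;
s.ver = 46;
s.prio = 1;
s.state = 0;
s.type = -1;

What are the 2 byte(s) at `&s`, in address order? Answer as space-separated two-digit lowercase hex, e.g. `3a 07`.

fa eb

addr_hi (5b) val=31 bits=0x1f at bit 11: 0xf800
len (1b) val=0 bits=0x0 at bit 10: 0xf800
ver (6b) val=46 bits=0x2e at bit 4: 0xfae0
prio (1b) val=1 bits=0x1 at bit 3: 0xfae8
state (1b) val=0 bits=0x0 at bit 2: 0xfae8
type (2b) val=-1 bits=0x3 at bit 0: 0xfaeb
word = 0xfaeb → big-endian bytes:
  [0]=0xfa  [1]=0xeb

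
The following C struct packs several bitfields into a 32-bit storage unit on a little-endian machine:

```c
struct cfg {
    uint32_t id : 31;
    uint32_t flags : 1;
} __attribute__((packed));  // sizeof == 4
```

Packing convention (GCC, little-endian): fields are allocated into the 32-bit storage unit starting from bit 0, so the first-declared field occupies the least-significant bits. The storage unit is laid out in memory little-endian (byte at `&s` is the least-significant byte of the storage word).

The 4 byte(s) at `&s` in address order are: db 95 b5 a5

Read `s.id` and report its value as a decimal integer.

[0]=0xdb [1]=0x95 [2]=0xb5 [3]=0xa5 (little-endian) → word 0xa5b595db
id [0+:31] = (word>>0) & 0x7fffffff = 632657371  ←
flags [31+:1] = (word>>31) & 0x1 = 1

632657371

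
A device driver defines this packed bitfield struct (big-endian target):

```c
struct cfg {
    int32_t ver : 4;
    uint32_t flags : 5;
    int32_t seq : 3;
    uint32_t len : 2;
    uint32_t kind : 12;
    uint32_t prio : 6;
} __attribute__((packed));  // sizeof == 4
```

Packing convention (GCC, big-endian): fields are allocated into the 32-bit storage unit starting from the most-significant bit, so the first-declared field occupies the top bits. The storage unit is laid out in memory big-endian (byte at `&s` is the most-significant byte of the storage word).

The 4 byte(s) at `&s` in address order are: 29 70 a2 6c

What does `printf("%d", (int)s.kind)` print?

649

[0]=0x29 [1]=0x70 [2]=0xa2 [3]=0x6c (big-endian) → word 0x2970a26c
ver:4 @ bit 28 → (0x2970a26c>>28)&0xf = 0x2
flags:5 @ bit 23 → (0x2970a26c>>23)&0x1f = 0x12
seq:3 @ bit 20 → (0x2970a26c>>20)&0x7 = 0x7
len:2 @ bit 18 → (0x2970a26c>>18)&0x3 = 0x0
kind:12 @ bit 6 → (0x2970a26c>>6)&0xfff = 0x289  ←
prio:6 @ bit 0 → (0x2970a26c>>0)&0x3f = 0x2c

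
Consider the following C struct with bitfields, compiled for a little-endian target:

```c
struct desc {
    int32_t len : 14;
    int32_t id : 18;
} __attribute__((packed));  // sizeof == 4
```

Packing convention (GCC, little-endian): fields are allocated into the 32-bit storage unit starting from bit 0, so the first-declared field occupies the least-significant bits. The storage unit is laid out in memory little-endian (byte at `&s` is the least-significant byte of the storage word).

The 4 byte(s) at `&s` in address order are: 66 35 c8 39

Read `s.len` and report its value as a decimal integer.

[0]=0x66 [1]=0x35 [2]=0xc8 [3]=0x39 (little-endian) → word 0x39c83566
len:14 @ bit 0 → (0x39c83566>>0)&0x3fff = 0x3566  ←
id:18 @ bit 14 → (0x39c83566>>14)&0x3ffff = 0xe720
len signed 14b, MSB=1: 13670 - 16384 = -2714

-2714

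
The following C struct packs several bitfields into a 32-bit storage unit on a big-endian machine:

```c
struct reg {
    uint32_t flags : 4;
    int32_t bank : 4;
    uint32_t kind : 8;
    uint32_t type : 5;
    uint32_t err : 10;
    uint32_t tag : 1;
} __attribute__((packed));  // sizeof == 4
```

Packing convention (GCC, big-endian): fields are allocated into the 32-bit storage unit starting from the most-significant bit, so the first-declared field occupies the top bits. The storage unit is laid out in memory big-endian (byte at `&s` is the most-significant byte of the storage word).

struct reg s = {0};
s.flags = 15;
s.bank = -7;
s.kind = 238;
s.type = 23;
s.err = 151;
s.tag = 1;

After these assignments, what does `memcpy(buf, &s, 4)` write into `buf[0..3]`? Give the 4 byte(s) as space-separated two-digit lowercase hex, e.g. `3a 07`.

flags (4b) val=15 bits=0xf at bit 28: 0xf0000000
bank (4b) val=-7 bits=0x9 at bit 24: 0xf9000000
kind (8b) val=238 bits=0xee at bit 16: 0xf9ee0000
type (5b) val=23 bits=0x17 at bit 11: 0xf9eeb800
err (10b) val=151 bits=0x97 at bit 1: 0xf9eeb92e
tag (1b) val=1 bits=0x1 at bit 0: 0xf9eeb92f
word = 0xf9eeb92f → big-endian bytes:
  [0]=0xf9  [1]=0xee  [2]=0xb9  [3]=0x2f

f9 ee b9 2f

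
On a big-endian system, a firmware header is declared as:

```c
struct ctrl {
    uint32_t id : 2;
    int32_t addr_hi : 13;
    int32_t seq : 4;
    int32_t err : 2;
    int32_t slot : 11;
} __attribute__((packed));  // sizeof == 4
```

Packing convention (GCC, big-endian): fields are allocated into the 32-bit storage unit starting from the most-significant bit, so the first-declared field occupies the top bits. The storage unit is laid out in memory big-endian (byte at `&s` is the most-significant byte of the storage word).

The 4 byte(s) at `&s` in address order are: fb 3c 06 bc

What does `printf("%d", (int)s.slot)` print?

[0]=0xfb [1]=0x3c [2]=0x06 [3]=0xbc (big-endian) → word 0xfb3c06bc
id:2 @ bit 30 → (0xfb3c06bc>>30)&0x3 = 0x3
addr_hi:13 @ bit 17 → (0xfb3c06bc>>17)&0x1fff = 0x1d9e
seq:4 @ bit 13 → (0xfb3c06bc>>13)&0xf = 0x0
err:2 @ bit 11 → (0xfb3c06bc>>11)&0x3 = 0x0
slot:11 @ bit 0 → (0xfb3c06bc>>0)&0x7ff = 0x6bc  ←
slot signed 11b, MSB=1: 1724 - 2048 = -324

-324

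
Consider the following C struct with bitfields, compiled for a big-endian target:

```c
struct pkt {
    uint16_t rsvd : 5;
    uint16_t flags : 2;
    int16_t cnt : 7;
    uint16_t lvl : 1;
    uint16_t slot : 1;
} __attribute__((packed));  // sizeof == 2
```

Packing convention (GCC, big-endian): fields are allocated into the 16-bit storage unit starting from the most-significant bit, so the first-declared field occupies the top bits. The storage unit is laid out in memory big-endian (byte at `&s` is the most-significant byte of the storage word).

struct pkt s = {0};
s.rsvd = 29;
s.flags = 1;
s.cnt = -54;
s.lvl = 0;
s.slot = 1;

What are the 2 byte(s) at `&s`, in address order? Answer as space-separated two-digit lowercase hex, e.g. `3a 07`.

eb 29

[11+:5] rsvd=29 & 0x1f = 0x1d; word=0xe800
[9+:2] flags=1 & 0x3 = 0x1; word=0xea00
[2+:7] cnt=-54 & 0x7f = 0x4a; word=0xeb28
[1+:1] lvl=0 & 0x1 = 0x0; word=0xeb28
[0+:1] slot=1 & 0x1 = 0x1; word=0xeb29
word = 0xeb29 → big-endian bytes:
  [0]=0xeb  [1]=0x29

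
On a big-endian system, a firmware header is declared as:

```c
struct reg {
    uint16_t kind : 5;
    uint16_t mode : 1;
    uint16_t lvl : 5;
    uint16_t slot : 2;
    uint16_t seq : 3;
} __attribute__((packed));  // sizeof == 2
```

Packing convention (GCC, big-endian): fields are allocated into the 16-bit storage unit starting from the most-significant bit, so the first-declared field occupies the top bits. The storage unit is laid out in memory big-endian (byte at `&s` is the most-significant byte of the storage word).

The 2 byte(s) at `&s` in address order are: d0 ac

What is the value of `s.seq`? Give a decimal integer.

4

[0]=0xd0 [1]=0xac (big-endian) → word 0xd0ac
kind:5 @ bit 11 → (0xd0ac>>11)&0x1f = 0x1a
mode:1 @ bit 10 → (0xd0ac>>10)&0x1 = 0x0
lvl:5 @ bit 5 → (0xd0ac>>5)&0x1f = 0x5
slot:2 @ bit 3 → (0xd0ac>>3)&0x3 = 0x1
seq:3 @ bit 0 → (0xd0ac>>0)&0x7 = 0x4  ←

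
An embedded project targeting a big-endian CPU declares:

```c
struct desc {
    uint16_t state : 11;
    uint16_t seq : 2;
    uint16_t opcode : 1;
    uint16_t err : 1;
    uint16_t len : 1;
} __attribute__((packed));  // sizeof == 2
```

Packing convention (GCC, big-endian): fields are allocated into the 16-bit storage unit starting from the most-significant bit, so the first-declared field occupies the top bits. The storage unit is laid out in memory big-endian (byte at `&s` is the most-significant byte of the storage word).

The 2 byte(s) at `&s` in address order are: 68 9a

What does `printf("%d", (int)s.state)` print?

836

[0]=0x68 [1]=0x9a (big-endian) → word 0x689a
state [5+:11] = (word>>5) & 0x7ff = 836  ←
seq [3+:2] = (word>>3) & 0x3 = 3
opcode [2+:1] = (word>>2) & 0x1 = 0
err [1+:1] = (word>>1) & 0x1 = 1
len [0+:1] = (word>>0) & 0x1 = 0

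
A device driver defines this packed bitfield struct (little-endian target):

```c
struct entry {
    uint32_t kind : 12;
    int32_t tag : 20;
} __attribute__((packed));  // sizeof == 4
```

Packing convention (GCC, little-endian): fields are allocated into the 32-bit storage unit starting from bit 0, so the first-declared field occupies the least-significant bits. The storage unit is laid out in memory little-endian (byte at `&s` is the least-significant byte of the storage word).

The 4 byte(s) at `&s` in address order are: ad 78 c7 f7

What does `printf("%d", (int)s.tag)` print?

[0]=0xad [1]=0x78 [2]=0xc7 [3]=0xf7 (little-endian) → word 0xf7c778ad
kind:12 @ bit 0 → (0xf7c778ad>>0)&0xfff = 0x8ad
tag:20 @ bit 12 → (0xf7c778ad>>12)&0xfffff = 0xf7c77  ←
tag signed 20b, MSB=1: 1014903 - 1048576 = -33673

-33673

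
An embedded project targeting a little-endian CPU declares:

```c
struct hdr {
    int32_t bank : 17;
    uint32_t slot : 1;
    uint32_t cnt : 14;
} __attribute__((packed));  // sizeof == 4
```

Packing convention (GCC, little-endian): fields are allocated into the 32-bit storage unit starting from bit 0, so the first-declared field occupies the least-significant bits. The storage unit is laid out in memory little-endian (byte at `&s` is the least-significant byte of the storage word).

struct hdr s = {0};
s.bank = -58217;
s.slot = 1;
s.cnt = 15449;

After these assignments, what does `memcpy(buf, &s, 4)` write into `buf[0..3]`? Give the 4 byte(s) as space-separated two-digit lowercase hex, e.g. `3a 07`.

bank:17 = -58217 → 0x11c97 << 0 → word 0x00011c97
slot:1 = 1 → 0x1 << 17 → word 0x00031c97
cnt:14 = 15449 → 0x3c59 << 18 → word 0xf1671c97
word = 0xf1671c97 → little-endian bytes:
  [0]=0x97  [1]=0x1c  [2]=0x67  [3]=0xf1

97 1c 67 f1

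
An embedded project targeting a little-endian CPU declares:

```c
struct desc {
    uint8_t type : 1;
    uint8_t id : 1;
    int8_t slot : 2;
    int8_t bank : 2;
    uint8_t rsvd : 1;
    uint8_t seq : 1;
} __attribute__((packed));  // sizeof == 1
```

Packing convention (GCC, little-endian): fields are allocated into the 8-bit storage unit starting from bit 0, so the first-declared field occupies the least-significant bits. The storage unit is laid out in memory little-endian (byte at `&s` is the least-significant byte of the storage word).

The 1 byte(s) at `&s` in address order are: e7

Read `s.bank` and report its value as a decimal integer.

-2

[0]=0xe7 (little-endian) → word 0xe7
type [0+:1] = (word>>0) & 0x1 = 1
id [1+:1] = (word>>1) & 0x1 = 1
slot [2+:2] = (word>>2) & 0x3 = 1
bank [4+:2] = (word>>4) & 0x3 = 2  ←
rsvd [6+:1] = (word>>6) & 0x1 = 1
seq [7+:1] = (word>>7) & 0x1 = 1
bank signed 2b, MSB=1: 2 - 4 = -2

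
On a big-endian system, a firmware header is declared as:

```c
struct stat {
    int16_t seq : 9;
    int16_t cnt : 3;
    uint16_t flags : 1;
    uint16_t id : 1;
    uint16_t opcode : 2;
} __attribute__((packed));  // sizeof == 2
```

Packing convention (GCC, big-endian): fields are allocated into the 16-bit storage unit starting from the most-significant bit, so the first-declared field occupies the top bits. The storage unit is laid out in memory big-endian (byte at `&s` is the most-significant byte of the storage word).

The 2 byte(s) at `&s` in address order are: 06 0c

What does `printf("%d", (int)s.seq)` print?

12

[0]=0x06 [1]=0x0c (big-endian) → word 0x060c
seq [7+:9] = (word>>7) & 0x1ff = 12  ←
cnt [4+:3] = (word>>4) & 0x7 = 0
flags [3+:1] = (word>>3) & 0x1 = 1
id [2+:1] = (word>>2) & 0x1 = 1
opcode [0+:2] = (word>>0) & 0x3 = 0
seq signed 9b, MSB=0: value = 12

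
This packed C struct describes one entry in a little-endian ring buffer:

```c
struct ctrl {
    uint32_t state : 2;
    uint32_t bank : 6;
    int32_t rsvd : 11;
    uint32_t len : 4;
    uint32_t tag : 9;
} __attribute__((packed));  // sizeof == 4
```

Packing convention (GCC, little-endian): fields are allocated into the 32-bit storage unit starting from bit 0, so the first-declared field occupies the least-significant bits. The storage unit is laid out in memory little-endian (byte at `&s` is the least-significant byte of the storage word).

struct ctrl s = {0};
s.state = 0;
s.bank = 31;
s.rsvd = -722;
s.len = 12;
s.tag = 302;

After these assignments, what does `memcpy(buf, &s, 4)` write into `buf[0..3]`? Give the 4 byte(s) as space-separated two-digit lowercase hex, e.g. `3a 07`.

[0+:2] state=0 & 0x3 = 0x0; word=0x00000000
[2+:6] bank=31 & 0x3f = 0x1f; word=0x0000007c
[8+:11] rsvd=-722 & 0x7ff = 0x52e; word=0x00052e7c
[19+:4] len=12 & 0xf = 0xc; word=0x00652e7c
[23+:9] tag=302 & 0x1ff = 0x12e; word=0x97652e7c
word = 0x97652e7c → little-endian bytes:
  [0]=0x7c  [1]=0x2e  [2]=0x65  [3]=0x97

7c 2e 65 97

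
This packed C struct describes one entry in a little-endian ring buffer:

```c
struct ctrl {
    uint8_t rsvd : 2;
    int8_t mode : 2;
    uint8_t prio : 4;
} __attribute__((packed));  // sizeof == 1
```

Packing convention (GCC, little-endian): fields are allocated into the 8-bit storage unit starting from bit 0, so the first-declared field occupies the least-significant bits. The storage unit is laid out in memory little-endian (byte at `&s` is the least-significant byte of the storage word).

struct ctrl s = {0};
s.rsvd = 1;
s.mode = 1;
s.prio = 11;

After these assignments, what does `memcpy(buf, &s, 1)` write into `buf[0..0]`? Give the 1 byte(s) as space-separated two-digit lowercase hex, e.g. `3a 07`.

[0+:2] rsvd=1 & 0x3 = 0x1; word=0x01
[2+:2] mode=1 & 0x3 = 0x1; word=0x05
[4+:4] prio=11 & 0xf = 0xb; word=0xb5
word = 0xb5 → little-endian bytes:
  [0]=0xb5

b5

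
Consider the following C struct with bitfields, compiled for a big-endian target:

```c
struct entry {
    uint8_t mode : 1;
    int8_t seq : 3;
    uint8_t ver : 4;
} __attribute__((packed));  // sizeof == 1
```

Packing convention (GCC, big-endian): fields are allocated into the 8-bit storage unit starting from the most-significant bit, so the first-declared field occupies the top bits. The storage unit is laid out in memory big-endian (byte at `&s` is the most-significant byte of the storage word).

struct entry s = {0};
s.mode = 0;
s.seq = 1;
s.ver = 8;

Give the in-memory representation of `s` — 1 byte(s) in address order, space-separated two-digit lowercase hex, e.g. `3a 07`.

mode:1 = 0 → 0x0 << 7 → word 0x00
seq:3 = 1 → 0x1 << 4 → word 0x10
ver:4 = 8 → 0x8 << 0 → word 0x18
word = 0x18 → big-endian bytes:
  [0]=0x18

18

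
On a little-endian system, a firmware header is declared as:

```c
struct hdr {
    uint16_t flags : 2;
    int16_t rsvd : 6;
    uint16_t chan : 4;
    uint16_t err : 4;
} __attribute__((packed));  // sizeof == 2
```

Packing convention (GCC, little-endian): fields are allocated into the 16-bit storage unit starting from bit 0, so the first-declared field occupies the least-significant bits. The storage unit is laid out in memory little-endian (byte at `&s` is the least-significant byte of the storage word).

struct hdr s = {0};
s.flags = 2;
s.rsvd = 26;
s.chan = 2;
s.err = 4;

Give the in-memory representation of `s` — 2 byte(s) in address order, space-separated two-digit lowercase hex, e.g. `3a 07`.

flags (2b) val=2 bits=0x2 at bit 0: 0x0002
rsvd (6b) val=26 bits=0x1a at bit 2: 0x006a
chan (4b) val=2 bits=0x2 at bit 8: 0x026a
err (4b) val=4 bits=0x4 at bit 12: 0x426a
word = 0x426a → little-endian bytes:
  [0]=0x6a  [1]=0x42

6a 42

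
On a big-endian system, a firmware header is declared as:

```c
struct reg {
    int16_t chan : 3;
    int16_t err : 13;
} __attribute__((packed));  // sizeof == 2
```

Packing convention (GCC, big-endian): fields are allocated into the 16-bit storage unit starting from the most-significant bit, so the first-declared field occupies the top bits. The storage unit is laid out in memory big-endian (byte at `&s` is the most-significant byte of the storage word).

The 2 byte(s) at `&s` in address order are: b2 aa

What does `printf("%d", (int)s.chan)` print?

-3

[0]=0xb2 [1]=0xaa (big-endian) → word 0xb2aa
chan [13+:3] = (word>>13) & 0x7 = 5  ←
err [0+:13] = (word>>0) & 0x1fff = 4778
chan signed 3b, MSB=1: 5 - 8 = -3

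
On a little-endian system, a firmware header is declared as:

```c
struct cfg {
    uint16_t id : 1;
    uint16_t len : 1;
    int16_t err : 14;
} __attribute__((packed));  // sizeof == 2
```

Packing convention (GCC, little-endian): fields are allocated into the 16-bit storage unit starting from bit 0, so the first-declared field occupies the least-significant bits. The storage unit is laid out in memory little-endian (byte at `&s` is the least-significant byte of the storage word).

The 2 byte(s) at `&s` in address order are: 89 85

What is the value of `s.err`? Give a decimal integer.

[0]=0x89 [1]=0x85 (little-endian) → word 0x8589
id [0+:1] = (word>>0) & 0x1 = 1
len [1+:1] = (word>>1) & 0x1 = 0
err [2+:14] = (word>>2) & 0x3fff = 8546  ←
err signed 14b, MSB=1: 8546 - 16384 = -7838

-7838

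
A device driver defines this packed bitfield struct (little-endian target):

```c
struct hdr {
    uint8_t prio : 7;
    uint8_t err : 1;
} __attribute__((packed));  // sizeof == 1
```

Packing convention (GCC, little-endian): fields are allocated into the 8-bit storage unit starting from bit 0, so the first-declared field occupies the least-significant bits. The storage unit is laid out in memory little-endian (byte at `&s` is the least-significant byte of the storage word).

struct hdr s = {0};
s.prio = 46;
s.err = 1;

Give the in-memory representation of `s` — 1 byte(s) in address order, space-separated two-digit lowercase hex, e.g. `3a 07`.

[0+:7] prio=46 & 0x7f = 0x2e; word=0x2e
[7+:1] err=1 & 0x1 = 0x1; word=0xae
word = 0xae → little-endian bytes:
  [0]=0xae

ae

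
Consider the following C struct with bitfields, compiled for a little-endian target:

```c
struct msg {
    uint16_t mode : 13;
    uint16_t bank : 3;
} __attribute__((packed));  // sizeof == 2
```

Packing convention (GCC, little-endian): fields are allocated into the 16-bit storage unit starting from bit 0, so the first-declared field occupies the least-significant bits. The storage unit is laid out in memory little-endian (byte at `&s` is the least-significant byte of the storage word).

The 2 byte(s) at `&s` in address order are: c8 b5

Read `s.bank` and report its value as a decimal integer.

[0]=0xc8 [1]=0xb5 (little-endian) → word 0xb5c8
mode:13 @ bit 0 → (0xb5c8>>0)&0x1fff = 0x15c8
bank:3 @ bit 13 → (0xb5c8>>13)&0x7 = 0x5  ←

5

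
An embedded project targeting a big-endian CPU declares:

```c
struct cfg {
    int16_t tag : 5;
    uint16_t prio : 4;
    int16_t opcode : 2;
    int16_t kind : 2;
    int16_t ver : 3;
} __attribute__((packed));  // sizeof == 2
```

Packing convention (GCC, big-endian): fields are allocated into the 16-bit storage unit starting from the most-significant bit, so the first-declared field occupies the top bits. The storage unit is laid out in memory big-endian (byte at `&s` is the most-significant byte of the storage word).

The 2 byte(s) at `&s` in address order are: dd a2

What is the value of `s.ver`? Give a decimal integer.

2

[0]=0xdd [1]=0xa2 (big-endian) → word 0xdda2
tag:5 @ bit 11 → (0xdda2>>11)&0x1f = 0x1b
prio:4 @ bit 7 → (0xdda2>>7)&0xf = 0xb
opcode:2 @ bit 5 → (0xdda2>>5)&0x3 = 0x1
kind:2 @ bit 3 → (0xdda2>>3)&0x3 = 0x0
ver:3 @ bit 0 → (0xdda2>>0)&0x7 = 0x2  ←
ver signed 3b, MSB=0: value = 2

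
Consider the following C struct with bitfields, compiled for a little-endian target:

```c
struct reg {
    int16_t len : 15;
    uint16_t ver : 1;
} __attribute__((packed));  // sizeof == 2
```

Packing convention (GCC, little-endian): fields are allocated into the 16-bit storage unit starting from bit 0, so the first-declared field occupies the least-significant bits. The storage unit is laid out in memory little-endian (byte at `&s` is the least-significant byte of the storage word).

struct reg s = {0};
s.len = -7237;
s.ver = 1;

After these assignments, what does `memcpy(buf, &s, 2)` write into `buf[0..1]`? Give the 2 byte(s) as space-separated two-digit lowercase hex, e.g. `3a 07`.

bb e3

len (15b) val=-7237 bits=0x63bb at bit 0: 0x63bb
ver (1b) val=1 bits=0x1 at bit 15: 0xe3bb
word = 0xe3bb → little-endian bytes:
  [0]=0xbb  [1]=0xe3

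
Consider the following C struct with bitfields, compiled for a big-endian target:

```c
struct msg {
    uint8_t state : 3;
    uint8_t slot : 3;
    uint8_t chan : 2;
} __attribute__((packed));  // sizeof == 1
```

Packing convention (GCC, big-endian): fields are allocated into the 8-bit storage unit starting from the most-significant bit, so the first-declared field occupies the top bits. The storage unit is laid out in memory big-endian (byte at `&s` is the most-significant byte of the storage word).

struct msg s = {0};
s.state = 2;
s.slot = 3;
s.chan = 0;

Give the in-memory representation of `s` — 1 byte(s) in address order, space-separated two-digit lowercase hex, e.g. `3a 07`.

state:3 = 2 → 0x2 << 5 → word 0x40
slot:3 = 3 → 0x3 << 2 → word 0x4c
chan:2 = 0 → 0x0 << 0 → word 0x4c
word = 0x4c → big-endian bytes:
  [0]=0x4c

4c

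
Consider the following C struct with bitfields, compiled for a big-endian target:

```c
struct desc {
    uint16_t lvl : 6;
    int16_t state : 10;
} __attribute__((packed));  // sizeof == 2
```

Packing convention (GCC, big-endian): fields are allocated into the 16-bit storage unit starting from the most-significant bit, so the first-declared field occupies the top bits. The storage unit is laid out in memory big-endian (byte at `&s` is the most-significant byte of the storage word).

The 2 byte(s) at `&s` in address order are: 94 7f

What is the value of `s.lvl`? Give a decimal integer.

37

[0]=0x94 [1]=0x7f (big-endian) → word 0x947f
lvl:6 @ bit 10 → (0x947f>>10)&0x3f = 0x25  ←
state:10 @ bit 0 → (0x947f>>0)&0x3ff = 0x7f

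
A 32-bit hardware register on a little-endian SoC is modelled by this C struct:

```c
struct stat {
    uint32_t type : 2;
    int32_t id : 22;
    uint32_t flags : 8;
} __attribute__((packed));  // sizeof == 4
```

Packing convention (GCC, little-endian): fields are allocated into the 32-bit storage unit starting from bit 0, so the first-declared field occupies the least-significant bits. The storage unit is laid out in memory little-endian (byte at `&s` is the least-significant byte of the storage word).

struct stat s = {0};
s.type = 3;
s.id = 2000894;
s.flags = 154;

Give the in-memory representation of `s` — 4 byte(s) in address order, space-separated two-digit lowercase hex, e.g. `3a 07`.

type (2b) val=3 bits=0x3 at bit 0: 0x00000003
id (22b) val=2000894 bits=0x1e87fe at bit 2: 0x007a1ffb
flags (8b) val=154 bits=0x9a at bit 24: 0x9a7a1ffb
word = 0x9a7a1ffb → little-endian bytes:
  [0]=0xfb  [1]=0x1f  [2]=0x7a  [3]=0x9a

fb 1f 7a 9a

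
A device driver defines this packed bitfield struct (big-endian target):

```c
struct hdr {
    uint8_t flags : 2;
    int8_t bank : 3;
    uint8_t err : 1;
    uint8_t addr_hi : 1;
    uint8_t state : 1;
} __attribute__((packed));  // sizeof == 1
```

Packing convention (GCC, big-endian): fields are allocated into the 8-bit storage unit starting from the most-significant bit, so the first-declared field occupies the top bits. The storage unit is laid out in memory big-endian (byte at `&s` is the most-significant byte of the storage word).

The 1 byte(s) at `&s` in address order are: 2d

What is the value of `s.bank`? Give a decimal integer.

[0]=0x2d (big-endian) → word 0x2d
flags:2 @ bit 6 → (0x2d>>6)&0x3 = 0x0
bank:3 @ bit 3 → (0x2d>>3)&0x7 = 0x5  ←
err:1 @ bit 2 → (0x2d>>2)&0x1 = 0x1
addr_hi:1 @ bit 1 → (0x2d>>1)&0x1 = 0x0
state:1 @ bit 0 → (0x2d>>0)&0x1 = 0x1
bank signed 3b, MSB=1: 5 - 8 = -3

-3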